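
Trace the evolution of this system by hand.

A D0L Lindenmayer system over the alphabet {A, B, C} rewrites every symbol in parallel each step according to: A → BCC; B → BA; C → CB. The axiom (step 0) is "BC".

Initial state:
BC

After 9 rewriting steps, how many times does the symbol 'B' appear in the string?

[0] BC
[1] BACB
[2] BABCCCBBA
[3] BABCCBACBCBCBBABABCC
[4] BABCCBACBCBBABCCCBBACBBACBBABABCCBABCCBACBCB
[5] BABCCBACBCBBABCCCBBACBBABABCCBACBCBCBBABABCCCBBABABCCCBBABABCCBABCCBACBCBBABCCBACBCBBABCCCBBACBBA
[6] BABCCBACBCBBABCCCBBACBBABABCCBACBCBCBBABABCCCBBABABCCBABCC…ACBBABABCCBACBCBBABCCCBBACBBABABCCBACBCBCBBABABCCCBBABABCC  (len 214)
[7] BABCCBACBCBBABCCCBBACBBABABCCBACBCBCBBABABCCCBBABABCCBABCC…ACBCBBABCCCBBACBBACBBABABCCBABCCBACBCBCBBABABCCBABCCBACBCB  (len 472)
[8] BABCCBACBCBBABCCCBBACBBABABCCBACBCBCBBABABCCCBBABABCCBABCC…BBABCCCBBACBBACBBABABCCBABCCBACBCBBABCCBACBCBBABCCCBBACBBA  (len 1041)
[9] BABCCBACBCBBABCCCBBACBBABABCCBACBCBCBBABABCCCBBABABCCBABCC…ACBBABABCCBACBCBBABCCCBBACBBABABCCBACBCBCBBABABCCCBBABABCC  (len 2296)

1041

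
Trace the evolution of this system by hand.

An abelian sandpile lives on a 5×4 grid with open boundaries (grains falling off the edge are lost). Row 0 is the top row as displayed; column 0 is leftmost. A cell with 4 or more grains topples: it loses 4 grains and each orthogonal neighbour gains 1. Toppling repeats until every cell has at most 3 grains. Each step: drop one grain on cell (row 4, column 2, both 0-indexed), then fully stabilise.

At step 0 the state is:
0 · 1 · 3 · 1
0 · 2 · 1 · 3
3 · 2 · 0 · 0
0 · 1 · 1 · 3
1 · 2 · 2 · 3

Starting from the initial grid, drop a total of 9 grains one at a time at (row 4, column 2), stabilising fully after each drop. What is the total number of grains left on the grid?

31

k=0  0 · 1 · 3 · 1
0 · 2 · 1 · 3
3 · 2 · 0 · 0
0 · 1 · 1 · 3
1 · 2 · 2 · 3
k=1  0 · 1 · 3 · 1
0 · 2 · 1 · 3
3 · 2 · 0 · 0
0 · 1 · 1 · 3
1 · 2 · 3 · 3
k=2  0 · 1 · 3 · 1
0 · 2 · 1 · 3
3 · 2 · 0 · 1
0 · 1 · 3 · 0
1 · 3 · 1 · 1
k=3  0 · 1 · 3 · 1
0 · 2 · 1 · 3
3 · 2 · 0 · 1
0 · 1 · 3 · 0
1 · 3 · 2 · 1
k=4  0 · 1 · 3 · 1
0 · 2 · 1 · 3
3 · 2 · 0 · 1
0 · 1 · 3 · 0
1 · 3 · 3 · 1
k=5  0 · 1 · 3 · 1
0 · 2 · 1 · 3
3 · 2 · 1 · 1
0 · 3 · 0 · 1
2 · 0 · 2 · 2
k=6  0 · 1 · 3 · 1
0 · 2 · 1 · 3
3 · 2 · 1 · 1
0 · 3 · 0 · 1
2 · 0 · 3 · 2
k=7  0 · 1 · 3 · 1
0 · 2 · 1 · 3
3 · 2 · 1 · 1
0 · 3 · 1 · 1
2 · 1 · 0 · 3
k=8  0 · 1 · 3 · 1
0 · 2 · 1 · 3
3 · 2 · 1 · 1
0 · 3 · 1 · 1
2 · 1 · 1 · 3
k=9  0 · 1 · 3 · 1
0 · 2 · 1 · 3
3 · 2 · 1 · 1
0 · 3 · 1 · 1
2 · 1 · 2 · 3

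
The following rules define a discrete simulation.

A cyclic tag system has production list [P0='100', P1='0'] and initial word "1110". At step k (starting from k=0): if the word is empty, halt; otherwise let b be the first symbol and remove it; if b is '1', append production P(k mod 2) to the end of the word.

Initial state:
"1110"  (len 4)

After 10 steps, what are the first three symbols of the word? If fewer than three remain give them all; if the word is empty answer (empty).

010

k=0  "1110"  (len 4)
k=1  "110100"  (len 6)
k=2  "101000"  (len 6)
k=3  "01000100"  (len 8)
k=4  "1000100"  (len 7)
k=5  "000100100"  (len 9)
k=6  "00100100"  (len 8)
k=7  "0100100"  (len 7)
k=8  "100100"  (len 6)
k=9  "00100100"  (len 8)
k=10  "0100100"  (len 7)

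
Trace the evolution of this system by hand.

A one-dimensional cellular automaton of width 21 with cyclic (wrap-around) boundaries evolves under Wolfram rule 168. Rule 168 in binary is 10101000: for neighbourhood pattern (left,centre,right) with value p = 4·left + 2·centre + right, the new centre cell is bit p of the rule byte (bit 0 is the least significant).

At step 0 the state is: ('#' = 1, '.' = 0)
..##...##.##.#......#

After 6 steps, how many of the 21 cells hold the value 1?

0

t=0: ..##...##.##.#......#
t=1: ..#....#.##.#........
t=2: ........##.#.........
t=3: ........#.#..........
t=4: .........#...........
t=5: .....................
t=6: .....................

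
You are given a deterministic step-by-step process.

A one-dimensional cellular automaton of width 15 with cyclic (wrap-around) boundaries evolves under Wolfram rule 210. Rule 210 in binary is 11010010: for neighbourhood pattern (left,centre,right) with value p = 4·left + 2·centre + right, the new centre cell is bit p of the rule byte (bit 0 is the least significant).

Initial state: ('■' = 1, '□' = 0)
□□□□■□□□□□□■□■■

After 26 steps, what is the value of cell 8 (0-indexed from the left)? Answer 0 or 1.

0

[0] □□□□■□□□□□□■□■■
[1] ■□□■□■□□□□■□□□■
[2] ■■■□□□■□□■□■□■□
[3] □■■■□■□■■□□□□□□
[4] ■□■■□□□□■■□□□□□
[5] □□□■■□□■□■■□□□■
[6] ■□■□■■■□□□■■□■□
[7] □□□□□■■■□■□■□□□
[8] □□□□■□■■□□□□■□□
[9] □□□■□□□■■□□■□■□
[10] □□■□■□■□■■■□□□■
[11] ■■□□□□□□□■■■□■□
[12] □■■□□□□□■□■■□□□
[13] ■□■■□□□■□□□■■□□
[14] □□□■■□■□■□■□■■■
[15] ■□■□■□□□□□□□□■■
[16] ■□□□□■□□□□□□■□■
[17] ■■□□■□■□□□□■□□□
[18] □■■■□□□■□□■□■□■
[19] □□■■■□■□■■□□□□□
[20] □■□■■□□□□■■□□□□
[21] ■□□□■■□□■□■■□□□
[22] □■□■□■■■□□□■■□■
[23] □□□□□□■■■□■□■□□
[24] □□□□□■□■■□□□□■□
[25] □□□□■□□□■■□□■□■
[26] ■□□■□■□■□■■■□□□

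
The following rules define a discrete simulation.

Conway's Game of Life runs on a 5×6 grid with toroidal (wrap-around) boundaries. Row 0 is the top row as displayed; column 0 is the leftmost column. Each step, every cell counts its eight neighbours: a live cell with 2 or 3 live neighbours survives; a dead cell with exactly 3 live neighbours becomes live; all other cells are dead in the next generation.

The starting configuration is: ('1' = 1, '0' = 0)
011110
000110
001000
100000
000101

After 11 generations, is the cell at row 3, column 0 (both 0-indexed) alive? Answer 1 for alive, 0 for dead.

[0] 011110
000110
001000
100000
000101
[1] 000001
010010
000100
000000
110101
[2] 011001
000010
000000
101010
100011
[3] 010100
000000
000101
110110
001010
[4] 001100
001010
101101
110000
100011
[5] 011000
000011
101111
001100
101111
[6] 011000
000000
111000
000000
100011
[7] 110001
100000
010000
000000
110001
[8] 000000
000001
000000
010000
010001
[9] 100000
000000
000000
100000
100000
[10] 000000
000000
000000
000000
110001
[11] 100000
000000
000000
100000
100000

1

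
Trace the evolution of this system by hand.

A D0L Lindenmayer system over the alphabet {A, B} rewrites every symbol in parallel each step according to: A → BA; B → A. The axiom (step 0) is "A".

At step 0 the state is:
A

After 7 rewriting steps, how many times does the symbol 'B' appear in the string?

13

t=0: A
t=1: BA
t=2: ABA
t=3: BAABA
t=4: ABABAABA
t=5: BAABAABABAABA
t=6: ABABAABABAABAABABAABA
t=7: BAABAABABAABAABABAABABAABAABABAABA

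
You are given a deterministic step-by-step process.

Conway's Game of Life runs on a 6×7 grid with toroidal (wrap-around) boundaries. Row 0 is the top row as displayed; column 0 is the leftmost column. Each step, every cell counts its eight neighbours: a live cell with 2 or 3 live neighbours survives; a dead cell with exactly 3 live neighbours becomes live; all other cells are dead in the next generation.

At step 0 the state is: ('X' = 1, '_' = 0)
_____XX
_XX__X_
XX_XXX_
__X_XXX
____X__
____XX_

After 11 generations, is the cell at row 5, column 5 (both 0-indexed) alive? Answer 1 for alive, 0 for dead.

0

[0] _____XX
_XX__X_
XX_XXX_
__X_XXX
____X__
____XX_
[1] ______X
_XXX___
X______
XXX___X
______X
____X_X
[2] X_XX_X_
XXX____
___X__X
_X____X
_X____X
X_____X
[3] __XX___
X___X__
______X
__X__XX
_X___XX
__X__X_
[4] _XXXX__
___X___
X_____X
_______
XXX_X__
_XXXXXX
[5] XX_____
XX_XX__
_______
______X
X___X_X
______X
[6] _XX___X
XXX____
X______
X____XX
X_____X
_X___XX
[7] _____XX
__X___X
_______
_X___X_
_X_____
_XX__X_
[8] XXX__XX
_____XX
_______
_______
XX_____
XXX__XX
[9] __X_X__
_X___X_
_______
_______
__X____
_____X_
[10] ____XX_
_______
_______
_______
_______
___X___
[11] ____X__
_______
_______
_______
_______
____X__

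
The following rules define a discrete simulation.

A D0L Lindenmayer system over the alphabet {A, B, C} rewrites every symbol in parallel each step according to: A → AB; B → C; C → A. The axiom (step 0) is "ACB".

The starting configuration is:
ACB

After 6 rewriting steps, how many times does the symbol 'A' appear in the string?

k=0  ACB
k=1  ABAC
k=2  ABCABA
k=3  ABCAABCAB
k=4  ABCAABABCAABC
k=5  ABCAABABCABCAABABCA
k=6  ABCAABABCABCAABCAABABCABCAAB

13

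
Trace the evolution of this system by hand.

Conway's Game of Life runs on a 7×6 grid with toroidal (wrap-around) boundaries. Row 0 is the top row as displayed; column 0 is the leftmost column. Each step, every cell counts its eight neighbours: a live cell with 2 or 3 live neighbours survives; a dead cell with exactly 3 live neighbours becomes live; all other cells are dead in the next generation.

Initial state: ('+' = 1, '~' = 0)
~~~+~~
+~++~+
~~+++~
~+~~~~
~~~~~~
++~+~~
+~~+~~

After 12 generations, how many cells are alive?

14

k=0  ~~~+~~
+~++~+
~~+++~
~+~~~~
~~~~~~
++~+~~
+~~+~~
k=1  ++~+~+
~+~~~+
+~~~++
~~++~~
+++~~~
+++~~~
++~++~
k=2  ~~~+~~
~++~~~
++++++
~~+++~
+~~~~~
~~~~~~
~~~++~
k=3  ~~~++~
~~~~~+
+~~~~+
~~~~~~
~~~+~~
~~~~~~
~~~++~
k=4  ~~~+~+
+~~~~+
+~~~~+
~~~~~~
~~~~~~
~~~++~
~~~++~
k=5  +~~+~+
~~~~~~
+~~~~+
~~~~~~
~~~~~~
~~~++~
~~+~~+
k=6  +~~~++
~~~~+~
~~~~~~
~~~~~~
~~~~~~
~~~++~
+~+~~+
k=7  ++~++~
~~~~+~
~~~~~~
~~~~~~
~~~~~~
~~~+++
++~~~~
k=8  +++++~
~~~+++
~~~~~~
~~~~~~
~~~~+~
+~~~++
~+~~~~
k=9  ++~~~~
++~~~+
~~~~+~
~~~~~~
~~~~+~
+~~~++
~~~~~~
k=10  ~+~~~+
~+~~~+
+~~~~+
~~~~~~
~~~~+~
~~~~++
~+~~~~
k=11  ~++~~~
~+~~++
+~~~~+
~~~~~+
~~~~++
~~~~++
~~~~++
k=12  ~+++~~
~++~++
~~~~~~
~~~~~~
+~~~~~
+~~+~~
+~~+++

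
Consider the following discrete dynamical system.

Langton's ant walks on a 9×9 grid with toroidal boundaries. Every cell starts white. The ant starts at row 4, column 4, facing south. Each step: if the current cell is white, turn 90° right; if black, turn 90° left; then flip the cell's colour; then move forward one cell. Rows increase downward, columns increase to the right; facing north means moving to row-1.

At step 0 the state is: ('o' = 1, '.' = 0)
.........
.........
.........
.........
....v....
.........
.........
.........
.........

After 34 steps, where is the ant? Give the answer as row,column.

1,5

step 0: .........
.........
.........
.........
....v....
.........
.........
.........
.........
step 1: .........
.........
.........
.........
...<o....
.........
.........
.........
.........
step 2: .........
.........
.........
...^.....
...oo....
.........
.........
.........
.........
step 3: .........
.........
.........
...o>....
...oo....
.........
.........
.........
.........
step 4: .........
.........
.........
...oo....
...ov....
.........
.........
.........
.........
step 5: .........
.........
.........
...oo....
...o.>...
.........
.........
.........
.........
step 6: .........
.........
.........
...oo....
...o.o...
.....v...
.........
.........
.........
step 7: .........
.........
.........
...oo....
...o.o...
....<o...
.........
.........
.........
step 8: .........
.........
.........
...oo....
...o^o...
....oo...
.........
.........
.........
step 9: .........
.........
.........
...oo....
...oo>...
....oo...
.........
.........
.........
step 10: .........
.........
.........
...oo^...
...oo....
....oo...
.........
.........
.........
step 11: .........
.........
.........
...ooo>..
...oo....
....oo...
.........
.........
.........
step 12: .........
.........
.........
...oooo..
...oo.v..
....oo...
.........
.........
.........
step 13: .........
.........
.........
...oooo..
...oo<o..
....oo...
.........
.........
.........
step 14: .........
.........
.........
...oo^o..
...oooo..
....oo...
.........
.........
.........
step 15: .........
.........
.........
...o<.o..
...oooo..
....oo...
.........
.........
.........
step 16: .........
.........
.........
...o..o..
...ovoo..
....oo...
.........
.........
.........
step 17: .........
.........
.........
...o..o..
...o.>o..
....oo...
.........
.........
.........
step 18: .........
.........
.........
...o.^o..
...o..o..
....oo...
.........
.........
.........
step 19: .........
.........
.........
...o.o>..
...o..o..
....oo...
.........
.........
.........
step 20: .........
.........
......^..
...o.o...
...o..o..
....oo...
.........
.........
.........
step 21: .........
.........
......o>.
...o.o...
...o..o..
....oo...
.........
.........
.........
step 22: .........
.........
......oo.
...o.o.v.
...o..o..
....oo...
.........
.........
.........
step 23: .........
.........
......oo.
...o.o<o.
...o..o..
....oo...
.........
.........
.........
step 24: .........
.........
......^o.
...o.ooo.
...o..o..
....oo...
.........
.........
.........
step 25: .........
.........
.....<.o.
...o.ooo.
...o..o..
....oo...
.........
.........
.........
step 26: .........
.....^...
.....o.o.
...o.ooo.
...o..o..
....oo...
.........
.........
.........
step 27: .........
.....o>..
.....o.o.
...o.ooo.
...o..o..
....oo...
.........
.........
.........
step 28: .........
.....oo..
.....ovo.
...o.ooo.
...o..o..
....oo...
.........
.........
.........
step 29: .........
.....oo..
.....<oo.
...o.ooo.
...o..o..
....oo...
.........
.........
.........
step 30: .........
.....oo..
......oo.
...o.voo.
...o..o..
....oo...
.........
.........
.........
step 31: .........
.....oo..
......oo.
...o..>o.
...o..o..
....oo...
.........
.........
.........
step 32: .........
.....oo..
......^o.
...o...o.
...o..o..
....oo...
.........
.........
.........
step 33: .........
.....oo..
.....<.o.
...o...o.
...o..o..
....oo...
.........
.........
.........
step 34: .........
.....^o..
.....o.o.
...o...o.
...o..o..
....oo...
.........
.........
.........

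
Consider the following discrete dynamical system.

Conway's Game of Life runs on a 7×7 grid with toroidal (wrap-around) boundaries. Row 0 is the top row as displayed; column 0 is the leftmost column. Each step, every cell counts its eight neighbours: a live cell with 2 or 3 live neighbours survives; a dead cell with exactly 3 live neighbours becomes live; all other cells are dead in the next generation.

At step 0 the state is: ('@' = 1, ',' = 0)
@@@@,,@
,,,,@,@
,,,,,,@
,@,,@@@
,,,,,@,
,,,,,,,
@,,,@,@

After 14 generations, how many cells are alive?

[0] @@@@,,@
,,,,@,@
,,,,,,@
,@,,@@@
,,,,,@,
,,,,,,,
@,,,@,@
[1] ,@@@@,,
,@@@,,@
,,,,@,@
@,,,@,@
,,,,@@@
,,,,,@@
,,@@,@@
[2] ,,,,,,@
,@,,,,,
,@@,@,@
@,,@@,,
,,,,@,,
@,,@,,,
@@,,,,@
[3] ,@,,,,@
,@@,,@,
,@@,@@,
@@@,@,,
,,,,@,,
@@,,,,@
,@,,,,@
[4] ,@,,,@@
,,,@@@@
,,,,@@@
@,@,@,,
,,@@,@@
,@,,,@@
,@@,,@@
[5] ,@,@,,,
,,,@,,,
@,,,,,,
@@@,,,,
,,@@,,,
,@,@,,,
,@@,@,,
[6] ,@,@@,,
,,@,,,,
@,@,,,,
@,@@,,,
@,,@,,,
,@,,@,,
@@,,@,,
[7] @@,@@,,
,,@,,,,
,,@,,,,
@,@@,,@
@,,@@,,
,@@@@,,
@@,,@@,
[8] @,,@@@@
,,@,,,,
,,@,,,,
@,@,@,@
@,,,,@@
,,,,,,@
,,,,,@@
[9] @,,@@,,
,@@,@@@
,,@,,,,
@,,@,,,
,@,,,,,
,,,,,,,
,,,,,,,
[10] @@@@@,@
@@@,@@@
@,@,@@@
,@@,,,,
,,,,,,,
,,,,,,,
,,,,,,,
[11] ,,,,@,,
,,,,,,,
,,,,@,,
@@@@,@@
,,,,,,,
,,,,,,,
@@@@,,,
[12] ,@@@,,,
,,,,,,,
@@@@@@@
@@@@@@@
@@@,,,@
,@@,,,,
,@@@,,,
[13] ,@,@,,,
,,,,,@@
,,,,,,,
,,,,,,,
,,,,@,,
,,,,,,,
@,,,,,,
[14] @,,,,,@
,,,,,,,
,,,,,,,
,,,,,,,
,,,,,,,
,,,,,,,
,,,,,,,

2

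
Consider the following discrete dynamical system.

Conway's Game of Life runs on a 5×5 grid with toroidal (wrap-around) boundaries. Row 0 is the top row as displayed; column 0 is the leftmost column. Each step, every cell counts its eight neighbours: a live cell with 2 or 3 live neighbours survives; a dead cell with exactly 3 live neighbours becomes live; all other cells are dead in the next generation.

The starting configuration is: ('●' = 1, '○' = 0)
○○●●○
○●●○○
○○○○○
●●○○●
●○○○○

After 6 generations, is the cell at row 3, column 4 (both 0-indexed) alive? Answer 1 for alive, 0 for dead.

1

t=0: ○○●●○
○●●○○
○○○○○
●●○○●
●○○○○
t=1: ○○●●○
○●●●○
○○●○○
●●○○●
●○●●○
t=2: ○○○○○
○●○○○
○○○○●
●○○○●
●○○○○
t=3: ○○○○○
○○○○○
○○○○●
●○○○●
●○○○●
t=4: ○○○○○
○○○○○
●○○○●
○○○●○
●○○○●
t=5: ○○○○○
○○○○○
○○○○●
○○○●○
○○○○●
t=6: ○○○○○
○○○○○
○○○○○
○○○●●
○○○○○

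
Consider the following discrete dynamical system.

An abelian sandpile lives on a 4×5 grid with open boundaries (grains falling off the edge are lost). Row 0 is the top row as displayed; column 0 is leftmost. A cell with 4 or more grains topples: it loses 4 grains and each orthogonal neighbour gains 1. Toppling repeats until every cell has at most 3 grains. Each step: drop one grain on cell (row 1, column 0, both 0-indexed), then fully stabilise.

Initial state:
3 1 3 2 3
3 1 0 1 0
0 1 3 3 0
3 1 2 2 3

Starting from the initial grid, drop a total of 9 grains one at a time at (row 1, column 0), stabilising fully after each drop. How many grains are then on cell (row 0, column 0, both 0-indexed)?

2

gen 0: 3 1 3 2 3
3 1 0 1 0
0 1 3 3 0
3 1 2 2 3
gen 1: 0 2 3 2 3
1 2 0 1 0
1 1 3 3 0
3 1 2 2 3
gen 2: 0 2 3 2 3
2 2 0 1 0
1 1 3 3 0
3 1 2 2 3
gen 3: 0 2 3 2 3
3 2 0 1 0
1 1 3 3 0
3 1 2 2 3
gen 4: 1 2 3 2 3
0 3 0 1 0
2 1 3 3 0
3 1 2 2 3
gen 5: 1 2 3 2 3
1 3 0 1 0
2 1 3 3 0
3 1 2 2 3
gen 6: 1 2 3 2 3
2 3 0 1 0
2 1 3 3 0
3 1 2 2 3
gen 7: 1 2 3 2 3
3 3 0 1 0
2 1 3 3 0
3 1 2 2 3
gen 8: 2 3 3 2 3
1 0 1 1 0
3 2 3 3 0
3 1 2 2 3
gen 9: 2 3 3 2 3
2 0 1 1 0
3 2 3 3 0
3 1 2 2 3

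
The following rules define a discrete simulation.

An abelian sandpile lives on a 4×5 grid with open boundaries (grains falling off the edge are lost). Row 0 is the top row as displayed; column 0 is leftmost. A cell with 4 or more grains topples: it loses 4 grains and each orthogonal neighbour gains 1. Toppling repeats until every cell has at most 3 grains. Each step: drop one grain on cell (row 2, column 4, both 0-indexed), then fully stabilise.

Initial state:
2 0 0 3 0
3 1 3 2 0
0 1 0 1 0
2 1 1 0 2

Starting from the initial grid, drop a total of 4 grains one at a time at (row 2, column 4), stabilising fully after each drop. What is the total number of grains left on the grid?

[0] 2 0 0 3 0
3 1 3 2 0
0 1 0 1 0
2 1 1 0 2
[1] 2 0 0 3 0
3 1 3 2 0
0 1 0 1 1
2 1 1 0 2
[2] 2 0 0 3 0
3 1 3 2 0
0 1 0 1 2
2 1 1 0 2
[3] 2 0 0 3 0
3 1 3 2 0
0 1 0 1 3
2 1 1 0 2
[4] 2 0 0 3 0
3 1 3 2 1
0 1 0 2 0
2 1 1 0 3

25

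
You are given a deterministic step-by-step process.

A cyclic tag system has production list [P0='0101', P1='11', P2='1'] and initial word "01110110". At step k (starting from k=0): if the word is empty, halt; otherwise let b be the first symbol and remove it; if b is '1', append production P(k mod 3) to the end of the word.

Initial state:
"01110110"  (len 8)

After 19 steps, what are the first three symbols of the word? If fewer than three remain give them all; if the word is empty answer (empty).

k=0  "01110110"  (len 8)
k=1  "1110110"  (len 7)
k=2  "11011011"  (len 8)
k=3  "10110111"  (len 8)
k=4  "01101110101"  (len 11)
k=5  "1101110101"  (len 10)
k=6  "1011101011"  (len 10)
k=7  "0111010110101"  (len 13)
k=8  "111010110101"  (len 12)
k=9  "110101101011"  (len 12)
k=10  "101011010110101"  (len 15)
k=11  "0101101011010111"  (len 16)
k=12  "101101011010111"  (len 15)
k=13  "011010110101110101"  (len 18)
k=14  "11010110101110101"  (len 17)
k=15  "10101101011101011"  (len 17)
k=16  "01011010111010110101"  (len 20)
k=17  "1011010111010110101"  (len 19)
k=18  "0110101110101101011"  (len 19)
k=19  "110101110101101011"  (len 18)

110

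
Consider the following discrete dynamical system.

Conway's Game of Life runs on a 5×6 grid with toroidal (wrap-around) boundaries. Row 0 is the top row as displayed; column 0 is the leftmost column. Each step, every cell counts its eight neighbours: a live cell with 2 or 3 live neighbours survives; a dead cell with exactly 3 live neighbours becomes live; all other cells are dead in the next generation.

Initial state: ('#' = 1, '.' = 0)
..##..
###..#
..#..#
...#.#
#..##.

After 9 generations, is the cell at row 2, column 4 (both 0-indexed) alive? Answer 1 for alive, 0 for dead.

0

gen 0: ..##..
###..#
..#..#
...#.#
#..##.
gen 1: ......
#...##
..##.#
#.##.#
.....#
gen 2: #...#.
#..###
..#...
####.#
#...##
gen 3: .#....
##.##.
......
..##..
..#...
gen 4: ##.#..
###...
.#..#.
..##..
.###..
gen 5: ...#..
...#.#
#.....
....#.
#...#.
gen 6: ...#.#
....#.
....##
......
...###
gen 7: ...#.#
...#..
....##
...#..
...#.#
gen 8: ..##..
...#.#
...##.
...#.#
..##..
gen 9: ......
......
..##.#
......
......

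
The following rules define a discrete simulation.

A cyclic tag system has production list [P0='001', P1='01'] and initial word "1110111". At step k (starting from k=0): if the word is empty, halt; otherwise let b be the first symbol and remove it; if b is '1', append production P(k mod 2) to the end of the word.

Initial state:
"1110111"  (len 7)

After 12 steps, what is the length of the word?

15

step 0: "1110111"  (len 7)
step 1: "110111001"  (len 9)
step 2: "1011100101"  (len 10)
step 3: "011100101001"  (len 12)
step 4: "11100101001"  (len 11)
step 5: "1100101001001"  (len 13)
step 6: "10010100100101"  (len 14)
step 7: "0010100100101001"  (len 16)
step 8: "010100100101001"  (len 15)
step 9: "10100100101001"  (len 14)
step 10: "010010010100101"  (len 15)
step 11: "10010010100101"  (len 14)
step 12: "001001010010101"  (len 15)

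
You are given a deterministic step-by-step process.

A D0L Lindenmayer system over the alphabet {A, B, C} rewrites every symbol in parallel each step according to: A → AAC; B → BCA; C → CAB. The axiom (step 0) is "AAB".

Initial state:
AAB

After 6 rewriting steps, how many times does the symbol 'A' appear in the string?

0) AAB
1) AACAACBCA
2) AACAACCABAACAACCABBCACABAAC
3) AACAACCABAACAACCABCABAACBCAAACAACCABAACAACCABCABAACBCABCACABAACCABAACBCAAACAACCAB
4) AACAACCABAACAACCABCABAACBCAAACAACCABAACAACCABCABAACBCACABA…CCABCABAACBCAAACAACCABBCACABAACAACAACCABAACAACCABCABAACBCA  (len 243)
5) AACAACCABAACAACCABCABAACBCAAACAACCABAACAACCABCABAACBCACABA…CBCAAACAACCABAACAACCABCABAACBCACABAACBCAAACAACCABBCACABAAC  (len 729)
6) AACAACCABAACAACCABCABAACBCAAACAACCABAACAACCABCABAACBCACABA…BAACAACAACCABAACAACCABCABAACBCABCACABAACCABAACBCAAACAACCAB  (len 2187)

1094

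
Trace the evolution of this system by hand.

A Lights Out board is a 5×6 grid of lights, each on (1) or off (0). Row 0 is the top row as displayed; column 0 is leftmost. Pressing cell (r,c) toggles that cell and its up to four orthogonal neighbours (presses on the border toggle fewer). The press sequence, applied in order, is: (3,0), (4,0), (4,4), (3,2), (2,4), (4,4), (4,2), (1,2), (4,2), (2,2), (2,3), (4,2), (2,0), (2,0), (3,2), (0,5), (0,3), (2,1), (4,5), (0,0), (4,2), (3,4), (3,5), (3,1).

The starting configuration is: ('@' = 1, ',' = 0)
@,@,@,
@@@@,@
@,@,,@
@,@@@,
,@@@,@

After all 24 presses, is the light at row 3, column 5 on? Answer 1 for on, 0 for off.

k=0  @,@,@,
@@@@,@
@,@,,@
@,@@@,
,@@@,@
k=1  @,@,@,
@@@@,@
,,@,,@
,@@@@,
@@@@,@
k=2  @,@,@,
@@@@,@
,,@,,@
@@@@@,
,,@@,@
k=3  @,@,@,
@@@@,@
,,@,,@
@@@@,,
,,@,@,
k=4  @,@,@,
@@@@,@
,,,,,@
@,,,,,
,,,,@,
k=5  @,@,@,
@@@@@@
,,,@@,
@,,,@,
,,,,@,
k=6  @,@,@,
@@@@@@
,,,@@,
@,,,,,
,,,@,@
k=7  @,@,@,
@@@@@@
,,,@@,
@,@,,,
,@@,,@
k=8  @,,,@,
@,,,@@
,,@@@,
@,@,,,
,@@,,@
k=9  @,,,@,
@,,,@@
,,@@@,
@,,,,,
,,,@,@
k=10  @,,,@,
@,@,@@
,@,,@,
@,@,,,
,,,@,@
k=11  @,,,@,
@,@@@@
,@@@,,
@,@@,,
,,,@,@
k=12  @,,,@,
@,@@@@
,@@@,,
@,,@,,
,@@,,@
k=13  @,,,@,
,,@@@@
@,@@,,
,,,@,,
,@@,,@
k=14  @,,,@,
@,@@@@
,@@@,,
@,,@,,
,@@,,@
k=15  @,,,@,
@,@@@@
,@,@,,
@@@,,,
,@,,,@
k=16  @,,,,@
@,@@@,
,@,@,,
@@@,,,
,@,,,@
k=17  @,@@@@
@,@,@,
,@,@,,
@@@,,,
,@,,,@
k=18  @,@@@@
@@@,@,
@,@@,,
@,@,,,
,@,,,@
k=19  @,@@@@
@@@,@,
@,@@,,
@,@,,@
,@,,@,
k=20  ,@@@@@
,@@,@,
@,@@,,
@,@,,@
,@,,@,
k=21  ,@@@@@
,@@,@,
@,@@,,
@,,,,@
,,@@@,
k=22  ,@@@@@
,@@,@,
@,@@@,
@,,@@,
,,@@,,
k=23  ,@@@@@
,@@,@,
@,@@@@
@,,@,@
,,@@,@
k=24  ,@@@@@
,@@,@,
@@@@@@
,@@@,@
,@@@,@

1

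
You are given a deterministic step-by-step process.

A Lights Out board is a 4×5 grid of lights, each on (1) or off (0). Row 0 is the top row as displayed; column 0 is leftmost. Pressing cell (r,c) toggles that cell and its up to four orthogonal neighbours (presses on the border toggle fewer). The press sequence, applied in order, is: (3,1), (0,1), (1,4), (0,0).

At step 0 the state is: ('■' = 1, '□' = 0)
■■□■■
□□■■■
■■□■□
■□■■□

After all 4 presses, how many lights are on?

[0] ■■□■■
□□■■■
■■□■□
■□■■□
[1] ■■□■■
□□■■■
■□□■□
□■□■□
[2] □□■■■
□■■■■
■□□■□
□■□■□
[3] □□■■□
□■■□□
■□□■■
□■□■□
[4] ■■■■□
■■■□□
■□□■■
□■□■□

12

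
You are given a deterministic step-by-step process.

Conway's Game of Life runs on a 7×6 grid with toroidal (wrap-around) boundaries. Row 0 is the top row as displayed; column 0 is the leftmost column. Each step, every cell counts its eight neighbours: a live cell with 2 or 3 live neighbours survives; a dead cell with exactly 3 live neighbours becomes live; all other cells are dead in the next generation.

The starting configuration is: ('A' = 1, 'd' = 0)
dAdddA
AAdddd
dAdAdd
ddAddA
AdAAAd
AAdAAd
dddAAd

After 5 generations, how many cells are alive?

gen 0: dAdddA
AAdddd
dAdAdd
ddAddA
AdAAAd
AAdAAd
dddAAd
gen 1: dAAdAA
dAdddd
dAdddd
AddddA
Addddd
AAdddd
dAdAdd
gen 2: dAdAAd
dAdddd
dAdddd
AAdddA
dddddd
AAAddd
dddAAA
gen 3: AddAdA
AAdddd
dAAddd
AAdddd
ddAddA
AAAAAA
dddddA
gen 4: dAddAA
dddddA
ddAddd
Addddd
dddddd
dAAAdd
dddddd
gen 5: AdddAA
AdddAA
dddddd
dddddd
dAAddd
ddAddd
AAdAAd

13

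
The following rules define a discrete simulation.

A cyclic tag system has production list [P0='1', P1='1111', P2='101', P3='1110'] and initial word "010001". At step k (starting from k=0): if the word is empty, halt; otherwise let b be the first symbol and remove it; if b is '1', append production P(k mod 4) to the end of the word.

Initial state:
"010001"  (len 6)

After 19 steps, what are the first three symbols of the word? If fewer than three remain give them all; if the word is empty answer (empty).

101

0) "010001"  (len 6)
1) "10001"  (len 5)
2) "00011111"  (len 8)
3) "0011111"  (len 7)
4) "011111"  (len 6)
5) "11111"  (len 5)
6) "11111111"  (len 8)
7) "1111111101"  (len 10)
8) "1111111011110"  (len 13)
9) "1111110111101"  (len 13)
10) "1111101111011111"  (len 16)
11) "111101111011111101"  (len 18)
12) "111011110111111011110"  (len 21)
13) "110111101111110111101"  (len 21)
14) "101111011111101111011111"  (len 24)
15) "01111011111101111011111101"  (len 26)
16) "1111011111101111011111101"  (len 25)
17) "1110111111011110111111011"  (len 25)
18) "1101111110111101111110111111"  (len 28)
19) "101111110111101111110111111101"  (len 30)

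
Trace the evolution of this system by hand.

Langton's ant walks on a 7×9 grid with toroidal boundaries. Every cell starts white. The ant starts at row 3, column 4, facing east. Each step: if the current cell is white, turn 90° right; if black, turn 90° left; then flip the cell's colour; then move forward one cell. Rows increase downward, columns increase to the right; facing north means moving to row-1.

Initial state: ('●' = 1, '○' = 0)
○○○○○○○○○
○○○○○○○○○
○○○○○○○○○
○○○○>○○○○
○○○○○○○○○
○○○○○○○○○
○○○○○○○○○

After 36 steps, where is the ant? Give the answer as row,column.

t=0: ○○○○○○○○○
○○○○○○○○○
○○○○○○○○○
○○○○>○○○○
○○○○○○○○○
○○○○○○○○○
○○○○○○○○○
t=1: ○○○○○○○○○
○○○○○○○○○
○○○○○○○○○
○○○○●○○○○
○○○○v○○○○
○○○○○○○○○
○○○○○○○○○
t=2: ○○○○○○○○○
○○○○○○○○○
○○○○○○○○○
○○○○●○○○○
○○○<●○○○○
○○○○○○○○○
○○○○○○○○○
t=3: ○○○○○○○○○
○○○○○○○○○
○○○○○○○○○
○○○^●○○○○
○○○●●○○○○
○○○○○○○○○
○○○○○○○○○
t=4: ○○○○○○○○○
○○○○○○○○○
○○○○○○○○○
○○○●>○○○○
○○○●●○○○○
○○○○○○○○○
○○○○○○○○○
t=5: ○○○○○○○○○
○○○○○○○○○
○○○○^○○○○
○○○●○○○○○
○○○●●○○○○
○○○○○○○○○
○○○○○○○○○
t=6: ○○○○○○○○○
○○○○○○○○○
○○○○●>○○○
○○○●○○○○○
○○○●●○○○○
○○○○○○○○○
○○○○○○○○○
t=7: ○○○○○○○○○
○○○○○○○○○
○○○○●●○○○
○○○●○v○○○
○○○●●○○○○
○○○○○○○○○
○○○○○○○○○
t=8: ○○○○○○○○○
○○○○○○○○○
○○○○●●○○○
○○○●<●○○○
○○○●●○○○○
○○○○○○○○○
○○○○○○○○○
t=9: ○○○○○○○○○
○○○○○○○○○
○○○○^●○○○
○○○●●●○○○
○○○●●○○○○
○○○○○○○○○
○○○○○○○○○
t=10: ○○○○○○○○○
○○○○○○○○○
○○○<○●○○○
○○○●●●○○○
○○○●●○○○○
○○○○○○○○○
○○○○○○○○○
t=11: ○○○○○○○○○
○○○^○○○○○
○○○●○●○○○
○○○●●●○○○
○○○●●○○○○
○○○○○○○○○
○○○○○○○○○
t=12: ○○○○○○○○○
○○○●>○○○○
○○○●○●○○○
○○○●●●○○○
○○○●●○○○○
○○○○○○○○○
○○○○○○○○○
t=13: ○○○○○○○○○
○○○●●○○○○
○○○●v●○○○
○○○●●●○○○
○○○●●○○○○
○○○○○○○○○
○○○○○○○○○
t=14: ○○○○○○○○○
○○○●●○○○○
○○○<●●○○○
○○○●●●○○○
○○○●●○○○○
○○○○○○○○○
○○○○○○○○○
t=15: ○○○○○○○○○
○○○●●○○○○
○○○○●●○○○
○○○v●●○○○
○○○●●○○○○
○○○○○○○○○
○○○○○○○○○
t=16: ○○○○○○○○○
○○○●●○○○○
○○○○●●○○○
○○○○>●○○○
○○○●●○○○○
○○○○○○○○○
○○○○○○○○○
t=17: ○○○○○○○○○
○○○●●○○○○
○○○○^●○○○
○○○○○●○○○
○○○●●○○○○
○○○○○○○○○
○○○○○○○○○
t=18: ○○○○○○○○○
○○○●●○○○○
○○○<○●○○○
○○○○○●○○○
○○○●●○○○○
○○○○○○○○○
○○○○○○○○○
t=19: ○○○○○○○○○
○○○^●○○○○
○○○●○●○○○
○○○○○●○○○
○○○●●○○○○
○○○○○○○○○
○○○○○○○○○
t=20: ○○○○○○○○○
○○<○●○○○○
○○○●○●○○○
○○○○○●○○○
○○○●●○○○○
○○○○○○○○○
○○○○○○○○○
t=21: ○○^○○○○○○
○○●○●○○○○
○○○●○●○○○
○○○○○●○○○
○○○●●○○○○
○○○○○○○○○
○○○○○○○○○
t=22: ○○●>○○○○○
○○●○●○○○○
○○○●○●○○○
○○○○○●○○○
○○○●●○○○○
○○○○○○○○○
○○○○○○○○○
t=23: ○○●●○○○○○
○○●v●○○○○
○○○●○●○○○
○○○○○●○○○
○○○●●○○○○
○○○○○○○○○
○○○○○○○○○
t=24: ○○●●○○○○○
○○<●●○○○○
○○○●○●○○○
○○○○○●○○○
○○○●●○○○○
○○○○○○○○○
○○○○○○○○○
t=25: ○○●●○○○○○
○○○●●○○○○
○○v●○●○○○
○○○○○●○○○
○○○●●○○○○
○○○○○○○○○
○○○○○○○○○
t=26: ○○●●○○○○○
○○○●●○○○○
○<●●○●○○○
○○○○○●○○○
○○○●●○○○○
○○○○○○○○○
○○○○○○○○○
t=27: ○○●●○○○○○
○^○●●○○○○
○●●●○●○○○
○○○○○●○○○
○○○●●○○○○
○○○○○○○○○
○○○○○○○○○
t=28: ○○●●○○○○○
○●>●●○○○○
○●●●○●○○○
○○○○○●○○○
○○○●●○○○○
○○○○○○○○○
○○○○○○○○○
t=29: ○○●●○○○○○
○●●●●○○○○
○●v●○●○○○
○○○○○●○○○
○○○●●○○○○
○○○○○○○○○
○○○○○○○○○
t=30: ○○●●○○○○○
○●●●●○○○○
○●○>○●○○○
○○○○○●○○○
○○○●●○○○○
○○○○○○○○○
○○○○○○○○○
t=31: ○○●●○○○○○
○●●^●○○○○
○●○○○●○○○
○○○○○●○○○
○○○●●○○○○
○○○○○○○○○
○○○○○○○○○
t=32: ○○●●○○○○○
○●<○●○○○○
○●○○○●○○○
○○○○○●○○○
○○○●●○○○○
○○○○○○○○○
○○○○○○○○○
t=33: ○○●●○○○○○
○●○○●○○○○
○●v○○●○○○
○○○○○●○○○
○○○●●○○○○
○○○○○○○○○
○○○○○○○○○
t=34: ○○●●○○○○○
○●○○●○○○○
○<●○○●○○○
○○○○○●○○○
○○○●●○○○○
○○○○○○○○○
○○○○○○○○○
t=35: ○○●●○○○○○
○●○○●○○○○
○○●○○●○○○
○v○○○●○○○
○○○●●○○○○
○○○○○○○○○
○○○○○○○○○
t=36: ○○●●○○○○○
○●○○●○○○○
○○●○○●○○○
<●○○○●○○○
○○○●●○○○○
○○○○○○○○○
○○○○○○○○○

3,0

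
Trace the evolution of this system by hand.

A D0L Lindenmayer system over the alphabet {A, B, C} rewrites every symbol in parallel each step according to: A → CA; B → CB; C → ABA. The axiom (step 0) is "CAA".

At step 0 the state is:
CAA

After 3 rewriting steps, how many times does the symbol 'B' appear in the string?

8

t=0: CAA
t=1: ABACACA
t=2: CACBCAABACAABACA
t=3: ABACAABACBABACACACBCAABACACACBCAABACA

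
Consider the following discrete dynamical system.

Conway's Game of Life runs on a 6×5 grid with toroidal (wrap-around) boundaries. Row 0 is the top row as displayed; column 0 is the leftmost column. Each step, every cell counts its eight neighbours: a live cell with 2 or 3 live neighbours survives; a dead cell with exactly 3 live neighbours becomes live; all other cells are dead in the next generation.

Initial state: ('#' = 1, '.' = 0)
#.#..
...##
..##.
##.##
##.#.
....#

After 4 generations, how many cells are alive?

gen 0: #.#..
...##
..##.
##.##
##.#.
....#
gen 1: #....
.#..#
.#...
.....
.#.#.
..###
gen 2: ###..
.#...
#....
..#..
...##
#####
gen 3: .....
..#..
.#...
...##
.....
.....
gen 4: .....
.....
..##.
.....
.....
.....

2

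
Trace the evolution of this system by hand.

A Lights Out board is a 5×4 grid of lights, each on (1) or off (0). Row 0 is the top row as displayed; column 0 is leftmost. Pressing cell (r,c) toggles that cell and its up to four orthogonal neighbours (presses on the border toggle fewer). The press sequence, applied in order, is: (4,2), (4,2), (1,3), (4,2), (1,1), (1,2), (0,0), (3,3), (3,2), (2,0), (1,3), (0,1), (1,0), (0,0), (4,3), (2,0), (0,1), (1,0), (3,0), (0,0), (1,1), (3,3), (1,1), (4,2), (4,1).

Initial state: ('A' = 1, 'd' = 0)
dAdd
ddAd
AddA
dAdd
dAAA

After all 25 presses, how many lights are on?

[0] dAdd
ddAd
AddA
dAdd
dAAA
[1] dAdd
ddAd
AddA
dAAd
dddd
[2] dAdd
ddAd
AddA
dAdd
dAAA
[3] dAdA
dddA
Addd
dAdd
dAAA
[4] dAdA
dddA
Addd
dAAd
dddd
[5] dddA
AAAA
AAdd
dAAd
dddd
[6] ddAA
Addd
AAAd
dAAd
dddd
[7] AAAA
dddd
AAAd
dAAd
dddd
[8] AAAA
dddd
AAAA
dAdA
dddA
[9] AAAA
dddd
AAdA
ddAd
ddAA
[10] AAAA
Addd
dddA
AdAd
ddAA
[11] AAAd
AdAA
dddd
AdAd
ddAA
[12] dddd
AAAA
dddd
AdAd
ddAA
[13] Addd
ddAA
Addd
AdAd
ddAA
[14] dAdd
AdAA
Addd
AdAd
ddAA
[15] dAdd
AdAA
Addd
AdAA
dddd
[16] dAdd
ddAA
dAdd
ddAA
dddd
[17] AdAd
dAAA
dAdd
ddAA
dddd
[18] ddAd
AdAA
AAdd
ddAA
dddd
[19] ddAd
AdAA
dAdd
AAAA
Addd
[20] AAAd
ddAA
dAdd
AAAA
Addd
[21] AdAd
AAdA
dddd
AAAA
Addd
[22] AdAd
AAdA
dddA
AAdd
AddA
[23] AAAd
ddAA
dAdA
AAdd
AddA
[24] AAAd
ddAA
dAdA
AAAd
AAAd
[25] AAAd
ddAA
dAdA
AdAd
dddd

9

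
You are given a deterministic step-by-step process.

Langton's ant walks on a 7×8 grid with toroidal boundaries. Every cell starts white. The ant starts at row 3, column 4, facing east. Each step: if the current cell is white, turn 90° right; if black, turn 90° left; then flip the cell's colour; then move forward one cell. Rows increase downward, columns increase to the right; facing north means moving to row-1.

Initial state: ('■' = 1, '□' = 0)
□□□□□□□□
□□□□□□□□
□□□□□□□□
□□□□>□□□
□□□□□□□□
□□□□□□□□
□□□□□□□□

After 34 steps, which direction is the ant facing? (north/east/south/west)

west

0) □□□□□□□□
□□□□□□□□
□□□□□□□□
□□□□>□□□
□□□□□□□□
□□□□□□□□
□□□□□□□□
1) □□□□□□□□
□□□□□□□□
□□□□□□□□
□□□□■□□□
□□□□v□□□
□□□□□□□□
□□□□□□□□
2) □□□□□□□□
□□□□□□□□
□□□□□□□□
□□□□■□□□
□□□<■□□□
□□□□□□□□
□□□□□□□□
3) □□□□□□□□
□□□□□□□□
□□□□□□□□
□□□^■□□□
□□□■■□□□
□□□□□□□□
□□□□□□□□
4) □□□□□□□□
□□□□□□□□
□□□□□□□□
□□□■>□□□
□□□■■□□□
□□□□□□□□
□□□□□□□□
5) □□□□□□□□
□□□□□□□□
□□□□^□□□
□□□■□□□□
□□□■■□□□
□□□□□□□□
□□□□□□□□
6) □□□□□□□□
□□□□□□□□
□□□□■>□□
□□□■□□□□
□□□■■□□□
□□□□□□□□
□□□□□□□□
7) □□□□□□□□
□□□□□□□□
□□□□■■□□
□□□■□v□□
□□□■■□□□
□□□□□□□□
□□□□□□□□
8) □□□□□□□□
□□□□□□□□
□□□□■■□□
□□□■<■□□
□□□■■□□□
□□□□□□□□
□□□□□□□□
9) □□□□□□□□
□□□□□□□□
□□□□^■□□
□□□■■■□□
□□□■■□□□
□□□□□□□□
□□□□□□□□
10) □□□□□□□□
□□□□□□□□
□□□<□■□□
□□□■■■□□
□□□■■□□□
□□□□□□□□
□□□□□□□□
11) □□□□□□□□
□□□^□□□□
□□□■□■□□
□□□■■■□□
□□□■■□□□
□□□□□□□□
□□□□□□□□
12) □□□□□□□□
□□□■>□□□
□□□■□■□□
□□□■■■□□
□□□■■□□□
□□□□□□□□
□□□□□□□□
13) □□□□□□□□
□□□■■□□□
□□□■v■□□
□□□■■■□□
□□□■■□□□
□□□□□□□□
□□□□□□□□
14) □□□□□□□□
□□□■■□□□
□□□<■■□□
□□□■■■□□
□□□■■□□□
□□□□□□□□
□□□□□□□□
15) □□□□□□□□
□□□■■□□□
□□□□■■□□
□□□v■■□□
□□□■■□□□
□□□□□□□□
□□□□□□□□
16) □□□□□□□□
□□□■■□□□
□□□□■■□□
□□□□>■□□
□□□■■□□□
□□□□□□□□
□□□□□□□□
17) □□□□□□□□
□□□■■□□□
□□□□^■□□
□□□□□■□□
□□□■■□□□
□□□□□□□□
□□□□□□□□
18) □□□□□□□□
□□□■■□□□
□□□<□■□□
□□□□□■□□
□□□■■□□□
□□□□□□□□
□□□□□□□□
19) □□□□□□□□
□□□^■□□□
□□□■□■□□
□□□□□■□□
□□□■■□□□
□□□□□□□□
□□□□□□□□
20) □□□□□□□□
□□<□■□□□
□□□■□■□□
□□□□□■□□
□□□■■□□□
□□□□□□□□
□□□□□□□□
21) □□^□□□□□
□□■□■□□□
□□□■□■□□
□□□□□■□□
□□□■■□□□
□□□□□□□□
□□□□□□□□
22) □□■>□□□□
□□■□■□□□
□□□■□■□□
□□□□□■□□
□□□■■□□□
□□□□□□□□
□□□□□□□□
23) □□■■□□□□
□□■v■□□□
□□□■□■□□
□□□□□■□□
□□□■■□□□
□□□□□□□□
□□□□□□□□
24) □□■■□□□□
□□<■■□□□
□□□■□■□□
□□□□□■□□
□□□■■□□□
□□□□□□□□
□□□□□□□□
25) □□■■□□□□
□□□■■□□□
□□v■□■□□
□□□□□■□□
□□□■■□□□
□□□□□□□□
□□□□□□□□
26) □□■■□□□□
□□□■■□□□
□<■■□■□□
□□□□□■□□
□□□■■□□□
□□□□□□□□
□□□□□□□□
27) □□■■□□□□
□^□■■□□□
□■■■□■□□
□□□□□■□□
□□□■■□□□
□□□□□□□□
□□□□□□□□
28) □□■■□□□□
□■>■■□□□
□■■■□■□□
□□□□□■□□
□□□■■□□□
□□□□□□□□
□□□□□□□□
29) □□■■□□□□
□■■■■□□□
□■v■□■□□
□□□□□■□□
□□□■■□□□
□□□□□□□□
□□□□□□□□
30) □□■■□□□□
□■■■■□□□
□■□>□■□□
□□□□□■□□
□□□■■□□□
□□□□□□□□
□□□□□□□□
31) □□■■□□□□
□■■^■□□□
□■□□□■□□
□□□□□■□□
□□□■■□□□
□□□□□□□□
□□□□□□□□
32) □□■■□□□□
□■<□■□□□
□■□□□■□□
□□□□□■□□
□□□■■□□□
□□□□□□□□
□□□□□□□□
33) □□■■□□□□
□■□□■□□□
□■v□□■□□
□□□□□■□□
□□□■■□□□
□□□□□□□□
□□□□□□□□
34) □□■■□□□□
□■□□■□□□
□<■□□■□□
□□□□□■□□
□□□■■□□□
□□□□□□□□
□□□□□□□□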